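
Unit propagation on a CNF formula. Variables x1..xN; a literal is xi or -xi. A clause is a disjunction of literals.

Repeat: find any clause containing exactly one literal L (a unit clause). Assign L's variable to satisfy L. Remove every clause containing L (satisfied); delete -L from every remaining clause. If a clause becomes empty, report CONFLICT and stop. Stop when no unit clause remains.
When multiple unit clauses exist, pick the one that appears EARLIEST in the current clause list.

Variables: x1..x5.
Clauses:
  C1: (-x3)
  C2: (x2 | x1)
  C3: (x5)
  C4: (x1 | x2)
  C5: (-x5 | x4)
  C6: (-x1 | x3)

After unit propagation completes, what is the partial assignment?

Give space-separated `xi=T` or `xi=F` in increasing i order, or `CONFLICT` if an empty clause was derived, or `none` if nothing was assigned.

unit clause [-3] forces x3=F; simplify:
  drop 3 from [-1, 3] -> [-1]
  satisfied 1 clause(s); 5 remain; assigned so far: [3]
unit clause [5] forces x5=T; simplify:
  drop -5 from [-5, 4] -> [4]
  satisfied 1 clause(s); 4 remain; assigned so far: [3, 5]
unit clause [4] forces x4=T; simplify:
  satisfied 1 clause(s); 3 remain; assigned so far: [3, 4, 5]
unit clause [-1] forces x1=F; simplify:
  drop 1 from [2, 1] -> [2]
  drop 1 from [1, 2] -> [2]
  satisfied 1 clause(s); 2 remain; assigned so far: [1, 3, 4, 5]
unit clause [2] forces x2=T; simplify:
  satisfied 2 clause(s); 0 remain; assigned so far: [1, 2, 3, 4, 5]

Answer: x1=F x2=T x3=F x4=T x5=T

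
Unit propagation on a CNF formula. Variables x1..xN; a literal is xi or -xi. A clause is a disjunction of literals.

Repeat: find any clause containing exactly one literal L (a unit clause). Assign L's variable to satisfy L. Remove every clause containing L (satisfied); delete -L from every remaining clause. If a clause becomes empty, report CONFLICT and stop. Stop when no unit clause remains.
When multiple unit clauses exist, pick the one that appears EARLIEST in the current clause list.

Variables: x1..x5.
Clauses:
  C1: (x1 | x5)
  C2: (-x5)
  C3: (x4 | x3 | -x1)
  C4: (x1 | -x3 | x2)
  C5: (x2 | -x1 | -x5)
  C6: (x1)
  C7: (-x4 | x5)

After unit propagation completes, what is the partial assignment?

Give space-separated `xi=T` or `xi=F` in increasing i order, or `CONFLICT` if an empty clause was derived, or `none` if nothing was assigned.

Answer: x1=T x3=T x4=F x5=F

Derivation:
unit clause [-5] forces x5=F; simplify:
  drop 5 from [1, 5] -> [1]
  drop 5 from [-4, 5] -> [-4]
  satisfied 2 clause(s); 5 remain; assigned so far: [5]
unit clause [1] forces x1=T; simplify:
  drop -1 from [4, 3, -1] -> [4, 3]
  satisfied 3 clause(s); 2 remain; assigned so far: [1, 5]
unit clause [-4] forces x4=F; simplify:
  drop 4 from [4, 3] -> [3]
  satisfied 1 clause(s); 1 remain; assigned so far: [1, 4, 5]
unit clause [3] forces x3=T; simplify:
  satisfied 1 clause(s); 0 remain; assigned so far: [1, 3, 4, 5]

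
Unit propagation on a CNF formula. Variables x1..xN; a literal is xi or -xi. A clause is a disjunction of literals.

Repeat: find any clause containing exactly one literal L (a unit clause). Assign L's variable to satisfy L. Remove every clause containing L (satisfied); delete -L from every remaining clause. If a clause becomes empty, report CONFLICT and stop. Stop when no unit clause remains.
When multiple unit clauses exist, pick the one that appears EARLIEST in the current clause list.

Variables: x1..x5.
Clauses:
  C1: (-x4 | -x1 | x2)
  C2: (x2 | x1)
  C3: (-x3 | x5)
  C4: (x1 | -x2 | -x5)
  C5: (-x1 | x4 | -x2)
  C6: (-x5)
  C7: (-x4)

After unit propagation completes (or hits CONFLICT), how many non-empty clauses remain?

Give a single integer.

Answer: 2

Derivation:
unit clause [-5] forces x5=F; simplify:
  drop 5 from [-3, 5] -> [-3]
  satisfied 2 clause(s); 5 remain; assigned so far: [5]
unit clause [-3] forces x3=F; simplify:
  satisfied 1 clause(s); 4 remain; assigned so far: [3, 5]
unit clause [-4] forces x4=F; simplify:
  drop 4 from [-1, 4, -2] -> [-1, -2]
  satisfied 2 clause(s); 2 remain; assigned so far: [3, 4, 5]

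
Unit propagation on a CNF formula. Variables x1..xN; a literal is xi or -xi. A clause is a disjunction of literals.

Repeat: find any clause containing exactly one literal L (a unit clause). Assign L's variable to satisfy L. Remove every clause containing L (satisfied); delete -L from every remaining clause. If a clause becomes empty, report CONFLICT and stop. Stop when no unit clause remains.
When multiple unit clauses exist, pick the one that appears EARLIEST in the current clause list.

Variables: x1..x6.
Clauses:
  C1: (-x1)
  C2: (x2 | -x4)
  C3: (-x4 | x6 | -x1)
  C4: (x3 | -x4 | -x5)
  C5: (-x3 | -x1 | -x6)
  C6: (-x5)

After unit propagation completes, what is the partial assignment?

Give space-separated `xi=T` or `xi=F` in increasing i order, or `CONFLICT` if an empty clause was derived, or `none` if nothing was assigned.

unit clause [-1] forces x1=F; simplify:
  satisfied 3 clause(s); 3 remain; assigned so far: [1]
unit clause [-5] forces x5=F; simplify:
  satisfied 2 clause(s); 1 remain; assigned so far: [1, 5]

Answer: x1=F x5=F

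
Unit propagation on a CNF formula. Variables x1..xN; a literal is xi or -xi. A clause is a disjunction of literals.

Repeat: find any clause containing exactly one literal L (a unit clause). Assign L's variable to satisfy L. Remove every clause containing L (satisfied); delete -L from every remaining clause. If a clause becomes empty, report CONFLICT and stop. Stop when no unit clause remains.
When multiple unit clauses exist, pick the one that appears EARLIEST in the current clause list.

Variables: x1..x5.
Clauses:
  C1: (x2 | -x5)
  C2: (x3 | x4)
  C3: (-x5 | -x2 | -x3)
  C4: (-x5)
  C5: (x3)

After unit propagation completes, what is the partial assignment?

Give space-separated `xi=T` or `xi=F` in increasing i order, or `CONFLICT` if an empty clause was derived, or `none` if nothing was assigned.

unit clause [-5] forces x5=F; simplify:
  satisfied 3 clause(s); 2 remain; assigned so far: [5]
unit clause [3] forces x3=T; simplify:
  satisfied 2 clause(s); 0 remain; assigned so far: [3, 5]

Answer: x3=T x5=F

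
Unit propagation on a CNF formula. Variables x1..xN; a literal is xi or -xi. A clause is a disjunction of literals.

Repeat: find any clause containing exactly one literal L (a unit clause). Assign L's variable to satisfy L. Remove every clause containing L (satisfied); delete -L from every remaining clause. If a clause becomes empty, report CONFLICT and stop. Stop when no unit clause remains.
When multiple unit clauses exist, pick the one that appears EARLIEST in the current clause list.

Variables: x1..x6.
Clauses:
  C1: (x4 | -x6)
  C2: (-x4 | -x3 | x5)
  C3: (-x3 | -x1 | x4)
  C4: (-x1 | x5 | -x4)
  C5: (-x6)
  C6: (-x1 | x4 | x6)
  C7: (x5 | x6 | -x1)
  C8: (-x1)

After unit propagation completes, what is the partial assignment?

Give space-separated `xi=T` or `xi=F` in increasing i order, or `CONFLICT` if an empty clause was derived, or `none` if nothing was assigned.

unit clause [-6] forces x6=F; simplify:
  drop 6 from [-1, 4, 6] -> [-1, 4]
  drop 6 from [5, 6, -1] -> [5, -1]
  satisfied 2 clause(s); 6 remain; assigned so far: [6]
unit clause [-1] forces x1=F; simplify:
  satisfied 5 clause(s); 1 remain; assigned so far: [1, 6]

Answer: x1=F x6=F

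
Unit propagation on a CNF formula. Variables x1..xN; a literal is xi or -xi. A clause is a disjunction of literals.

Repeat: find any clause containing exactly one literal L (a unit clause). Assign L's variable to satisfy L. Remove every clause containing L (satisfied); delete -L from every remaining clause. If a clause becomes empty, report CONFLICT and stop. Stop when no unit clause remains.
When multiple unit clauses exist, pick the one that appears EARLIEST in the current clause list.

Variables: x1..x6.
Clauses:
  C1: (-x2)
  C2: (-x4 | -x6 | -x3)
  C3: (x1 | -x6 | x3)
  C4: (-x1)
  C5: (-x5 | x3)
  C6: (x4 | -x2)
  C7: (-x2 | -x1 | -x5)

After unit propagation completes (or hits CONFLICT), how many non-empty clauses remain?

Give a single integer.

Answer: 3

Derivation:
unit clause [-2] forces x2=F; simplify:
  satisfied 3 clause(s); 4 remain; assigned so far: [2]
unit clause [-1] forces x1=F; simplify:
  drop 1 from [1, -6, 3] -> [-6, 3]
  satisfied 1 clause(s); 3 remain; assigned so far: [1, 2]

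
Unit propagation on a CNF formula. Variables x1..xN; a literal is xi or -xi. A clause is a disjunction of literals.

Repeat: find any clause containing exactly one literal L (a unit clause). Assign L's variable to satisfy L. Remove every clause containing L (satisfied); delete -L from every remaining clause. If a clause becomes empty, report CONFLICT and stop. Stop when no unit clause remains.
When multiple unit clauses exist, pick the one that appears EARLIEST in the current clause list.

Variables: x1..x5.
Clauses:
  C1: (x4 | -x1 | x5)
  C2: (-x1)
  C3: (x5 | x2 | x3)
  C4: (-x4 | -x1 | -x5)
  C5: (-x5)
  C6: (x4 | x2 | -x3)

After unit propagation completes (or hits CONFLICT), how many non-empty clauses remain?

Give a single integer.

Answer: 2

Derivation:
unit clause [-1] forces x1=F; simplify:
  satisfied 3 clause(s); 3 remain; assigned so far: [1]
unit clause [-5] forces x5=F; simplify:
  drop 5 from [5, 2, 3] -> [2, 3]
  satisfied 1 clause(s); 2 remain; assigned so far: [1, 5]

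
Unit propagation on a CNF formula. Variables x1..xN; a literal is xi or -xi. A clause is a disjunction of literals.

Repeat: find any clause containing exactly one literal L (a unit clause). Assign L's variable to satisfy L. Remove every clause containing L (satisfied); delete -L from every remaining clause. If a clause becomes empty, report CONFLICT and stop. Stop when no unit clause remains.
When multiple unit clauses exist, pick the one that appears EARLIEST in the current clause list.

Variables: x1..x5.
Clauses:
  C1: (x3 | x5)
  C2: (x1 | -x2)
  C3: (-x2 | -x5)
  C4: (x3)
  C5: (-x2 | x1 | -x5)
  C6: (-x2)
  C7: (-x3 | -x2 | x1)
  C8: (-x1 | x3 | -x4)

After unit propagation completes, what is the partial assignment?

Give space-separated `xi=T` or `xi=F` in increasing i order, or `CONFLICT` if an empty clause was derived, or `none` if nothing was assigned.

unit clause [3] forces x3=T; simplify:
  drop -3 from [-3, -2, 1] -> [-2, 1]
  satisfied 3 clause(s); 5 remain; assigned so far: [3]
unit clause [-2] forces x2=F; simplify:
  satisfied 5 clause(s); 0 remain; assigned so far: [2, 3]

Answer: x2=F x3=T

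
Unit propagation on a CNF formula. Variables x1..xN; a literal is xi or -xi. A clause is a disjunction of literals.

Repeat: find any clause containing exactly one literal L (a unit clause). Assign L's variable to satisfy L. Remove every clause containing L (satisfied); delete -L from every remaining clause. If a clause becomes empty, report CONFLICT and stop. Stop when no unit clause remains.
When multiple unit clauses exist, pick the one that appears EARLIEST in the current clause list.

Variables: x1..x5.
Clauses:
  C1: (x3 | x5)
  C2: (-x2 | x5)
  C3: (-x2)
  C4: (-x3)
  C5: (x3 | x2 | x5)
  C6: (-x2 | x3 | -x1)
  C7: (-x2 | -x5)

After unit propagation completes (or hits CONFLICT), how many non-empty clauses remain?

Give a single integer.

Answer: 0

Derivation:
unit clause [-2] forces x2=F; simplify:
  drop 2 from [3, 2, 5] -> [3, 5]
  satisfied 4 clause(s); 3 remain; assigned so far: [2]
unit clause [-3] forces x3=F; simplify:
  drop 3 from [3, 5] -> [5]
  drop 3 from [3, 5] -> [5]
  satisfied 1 clause(s); 2 remain; assigned so far: [2, 3]
unit clause [5] forces x5=T; simplify:
  satisfied 2 clause(s); 0 remain; assigned so far: [2, 3, 5]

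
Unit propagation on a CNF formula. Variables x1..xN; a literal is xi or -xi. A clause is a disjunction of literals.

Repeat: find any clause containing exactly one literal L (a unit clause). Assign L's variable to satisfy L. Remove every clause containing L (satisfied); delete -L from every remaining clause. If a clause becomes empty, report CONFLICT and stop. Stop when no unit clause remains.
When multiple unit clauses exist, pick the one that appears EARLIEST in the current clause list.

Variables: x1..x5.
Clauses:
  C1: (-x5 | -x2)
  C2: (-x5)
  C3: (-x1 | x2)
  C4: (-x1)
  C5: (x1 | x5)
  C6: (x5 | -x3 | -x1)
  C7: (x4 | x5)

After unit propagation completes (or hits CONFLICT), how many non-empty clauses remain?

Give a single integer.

unit clause [-5] forces x5=F; simplify:
  drop 5 from [1, 5] -> [1]
  drop 5 from [5, -3, -1] -> [-3, -1]
  drop 5 from [4, 5] -> [4]
  satisfied 2 clause(s); 5 remain; assigned so far: [5]
unit clause [-1] forces x1=F; simplify:
  drop 1 from [1] -> [] (empty!)
  satisfied 3 clause(s); 2 remain; assigned so far: [1, 5]
CONFLICT (empty clause)

Answer: 1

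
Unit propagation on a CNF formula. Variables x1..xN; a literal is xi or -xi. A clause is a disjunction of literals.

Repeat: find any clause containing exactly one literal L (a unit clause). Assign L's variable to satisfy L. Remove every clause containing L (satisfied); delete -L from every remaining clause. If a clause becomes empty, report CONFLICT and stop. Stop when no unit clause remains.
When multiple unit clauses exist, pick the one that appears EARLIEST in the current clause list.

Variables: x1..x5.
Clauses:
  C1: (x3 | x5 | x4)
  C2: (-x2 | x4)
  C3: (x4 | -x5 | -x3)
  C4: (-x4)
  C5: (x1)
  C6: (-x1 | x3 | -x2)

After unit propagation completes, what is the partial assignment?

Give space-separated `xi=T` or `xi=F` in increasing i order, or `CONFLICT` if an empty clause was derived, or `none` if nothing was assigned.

Answer: x1=T x2=F x4=F

Derivation:
unit clause [-4] forces x4=F; simplify:
  drop 4 from [3, 5, 4] -> [3, 5]
  drop 4 from [-2, 4] -> [-2]
  drop 4 from [4, -5, -3] -> [-5, -3]
  satisfied 1 clause(s); 5 remain; assigned so far: [4]
unit clause [-2] forces x2=F; simplify:
  satisfied 2 clause(s); 3 remain; assigned so far: [2, 4]
unit clause [1] forces x1=T; simplify:
  satisfied 1 clause(s); 2 remain; assigned so far: [1, 2, 4]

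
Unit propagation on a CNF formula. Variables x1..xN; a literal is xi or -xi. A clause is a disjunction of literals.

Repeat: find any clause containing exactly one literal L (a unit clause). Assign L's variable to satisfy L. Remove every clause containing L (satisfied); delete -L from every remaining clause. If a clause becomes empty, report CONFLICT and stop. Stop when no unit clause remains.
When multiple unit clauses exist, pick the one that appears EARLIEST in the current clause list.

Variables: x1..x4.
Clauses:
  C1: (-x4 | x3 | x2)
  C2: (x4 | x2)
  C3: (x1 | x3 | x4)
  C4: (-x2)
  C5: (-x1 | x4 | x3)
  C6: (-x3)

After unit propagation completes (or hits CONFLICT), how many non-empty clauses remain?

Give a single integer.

Answer: 0

Derivation:
unit clause [-2] forces x2=F; simplify:
  drop 2 from [-4, 3, 2] -> [-4, 3]
  drop 2 from [4, 2] -> [4]
  satisfied 1 clause(s); 5 remain; assigned so far: [2]
unit clause [4] forces x4=T; simplify:
  drop -4 from [-4, 3] -> [3]
  satisfied 3 clause(s); 2 remain; assigned so far: [2, 4]
unit clause [3] forces x3=T; simplify:
  drop -3 from [-3] -> [] (empty!)
  satisfied 1 clause(s); 1 remain; assigned so far: [2, 3, 4]
CONFLICT (empty clause)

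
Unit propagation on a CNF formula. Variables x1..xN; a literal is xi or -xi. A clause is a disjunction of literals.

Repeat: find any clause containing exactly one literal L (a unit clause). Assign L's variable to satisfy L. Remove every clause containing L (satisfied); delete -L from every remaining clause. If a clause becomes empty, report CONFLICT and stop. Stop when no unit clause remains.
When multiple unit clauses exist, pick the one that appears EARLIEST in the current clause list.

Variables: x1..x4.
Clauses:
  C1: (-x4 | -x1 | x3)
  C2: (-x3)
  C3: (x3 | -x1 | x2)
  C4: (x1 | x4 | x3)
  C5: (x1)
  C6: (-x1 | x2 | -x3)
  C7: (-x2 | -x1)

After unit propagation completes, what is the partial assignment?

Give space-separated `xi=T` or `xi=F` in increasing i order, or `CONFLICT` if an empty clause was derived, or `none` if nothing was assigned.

Answer: CONFLICT

Derivation:
unit clause [-3] forces x3=F; simplify:
  drop 3 from [-4, -1, 3] -> [-4, -1]
  drop 3 from [3, -1, 2] -> [-1, 2]
  drop 3 from [1, 4, 3] -> [1, 4]
  satisfied 2 clause(s); 5 remain; assigned so far: [3]
unit clause [1] forces x1=T; simplify:
  drop -1 from [-4, -1] -> [-4]
  drop -1 from [-1, 2] -> [2]
  drop -1 from [-2, -1] -> [-2]
  satisfied 2 clause(s); 3 remain; assigned so far: [1, 3]
unit clause [-4] forces x4=F; simplify:
  satisfied 1 clause(s); 2 remain; assigned so far: [1, 3, 4]
unit clause [2] forces x2=T; simplify:
  drop -2 from [-2] -> [] (empty!)
  satisfied 1 clause(s); 1 remain; assigned so far: [1, 2, 3, 4]
CONFLICT (empty clause)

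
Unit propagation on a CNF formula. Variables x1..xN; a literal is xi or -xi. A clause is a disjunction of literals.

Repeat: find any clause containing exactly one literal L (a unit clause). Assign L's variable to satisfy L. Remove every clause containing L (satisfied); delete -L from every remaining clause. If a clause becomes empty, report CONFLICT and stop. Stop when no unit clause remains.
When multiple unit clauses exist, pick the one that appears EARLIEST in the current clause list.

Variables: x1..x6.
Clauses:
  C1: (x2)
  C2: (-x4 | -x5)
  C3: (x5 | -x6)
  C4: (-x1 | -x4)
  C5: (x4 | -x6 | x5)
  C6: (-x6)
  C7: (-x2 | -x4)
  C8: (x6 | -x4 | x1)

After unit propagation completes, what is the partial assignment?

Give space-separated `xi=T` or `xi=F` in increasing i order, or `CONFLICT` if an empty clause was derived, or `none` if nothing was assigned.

Answer: x2=T x4=F x6=F

Derivation:
unit clause [2] forces x2=T; simplify:
  drop -2 from [-2, -4] -> [-4]
  satisfied 1 clause(s); 7 remain; assigned so far: [2]
unit clause [-6] forces x6=F; simplify:
  drop 6 from [6, -4, 1] -> [-4, 1]
  satisfied 3 clause(s); 4 remain; assigned so far: [2, 6]
unit clause [-4] forces x4=F; simplify:
  satisfied 4 clause(s); 0 remain; assigned so far: [2, 4, 6]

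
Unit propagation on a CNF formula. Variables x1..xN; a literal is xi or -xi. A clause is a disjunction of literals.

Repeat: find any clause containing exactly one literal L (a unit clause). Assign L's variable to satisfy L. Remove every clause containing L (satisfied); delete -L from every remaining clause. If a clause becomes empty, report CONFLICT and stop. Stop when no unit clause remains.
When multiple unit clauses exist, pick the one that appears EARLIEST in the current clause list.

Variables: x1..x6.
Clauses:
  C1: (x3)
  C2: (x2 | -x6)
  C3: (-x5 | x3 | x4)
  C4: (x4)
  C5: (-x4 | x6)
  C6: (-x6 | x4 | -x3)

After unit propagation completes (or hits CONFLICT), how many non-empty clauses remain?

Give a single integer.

unit clause [3] forces x3=T; simplify:
  drop -3 from [-6, 4, -3] -> [-6, 4]
  satisfied 2 clause(s); 4 remain; assigned so far: [3]
unit clause [4] forces x4=T; simplify:
  drop -4 from [-4, 6] -> [6]
  satisfied 2 clause(s); 2 remain; assigned so far: [3, 4]
unit clause [6] forces x6=T; simplify:
  drop -6 from [2, -6] -> [2]
  satisfied 1 clause(s); 1 remain; assigned so far: [3, 4, 6]
unit clause [2] forces x2=T; simplify:
  satisfied 1 clause(s); 0 remain; assigned so far: [2, 3, 4, 6]

Answer: 0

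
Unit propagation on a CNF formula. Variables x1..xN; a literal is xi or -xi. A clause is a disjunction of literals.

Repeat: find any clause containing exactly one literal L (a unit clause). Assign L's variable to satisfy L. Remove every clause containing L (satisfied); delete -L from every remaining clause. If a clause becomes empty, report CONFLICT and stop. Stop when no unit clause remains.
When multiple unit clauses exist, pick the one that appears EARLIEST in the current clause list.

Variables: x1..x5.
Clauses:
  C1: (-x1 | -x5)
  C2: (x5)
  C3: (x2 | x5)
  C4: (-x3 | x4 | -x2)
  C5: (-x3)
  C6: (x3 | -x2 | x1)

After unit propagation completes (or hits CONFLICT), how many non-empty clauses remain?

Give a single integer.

unit clause [5] forces x5=T; simplify:
  drop -5 from [-1, -5] -> [-1]
  satisfied 2 clause(s); 4 remain; assigned so far: [5]
unit clause [-1] forces x1=F; simplify:
  drop 1 from [3, -2, 1] -> [3, -2]
  satisfied 1 clause(s); 3 remain; assigned so far: [1, 5]
unit clause [-3] forces x3=F; simplify:
  drop 3 from [3, -2] -> [-2]
  satisfied 2 clause(s); 1 remain; assigned so far: [1, 3, 5]
unit clause [-2] forces x2=F; simplify:
  satisfied 1 clause(s); 0 remain; assigned so far: [1, 2, 3, 5]

Answer: 0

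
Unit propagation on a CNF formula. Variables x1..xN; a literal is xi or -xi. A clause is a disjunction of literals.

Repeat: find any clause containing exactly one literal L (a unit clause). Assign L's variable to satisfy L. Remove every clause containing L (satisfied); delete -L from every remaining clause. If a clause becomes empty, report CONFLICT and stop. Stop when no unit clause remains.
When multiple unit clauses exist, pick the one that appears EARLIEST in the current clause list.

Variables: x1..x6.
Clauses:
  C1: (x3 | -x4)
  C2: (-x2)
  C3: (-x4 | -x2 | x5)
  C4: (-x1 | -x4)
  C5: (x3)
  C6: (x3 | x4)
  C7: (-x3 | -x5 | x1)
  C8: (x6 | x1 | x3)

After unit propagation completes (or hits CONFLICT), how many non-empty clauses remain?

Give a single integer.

unit clause [-2] forces x2=F; simplify:
  satisfied 2 clause(s); 6 remain; assigned so far: [2]
unit clause [3] forces x3=T; simplify:
  drop -3 from [-3, -5, 1] -> [-5, 1]
  satisfied 4 clause(s); 2 remain; assigned so far: [2, 3]

Answer: 2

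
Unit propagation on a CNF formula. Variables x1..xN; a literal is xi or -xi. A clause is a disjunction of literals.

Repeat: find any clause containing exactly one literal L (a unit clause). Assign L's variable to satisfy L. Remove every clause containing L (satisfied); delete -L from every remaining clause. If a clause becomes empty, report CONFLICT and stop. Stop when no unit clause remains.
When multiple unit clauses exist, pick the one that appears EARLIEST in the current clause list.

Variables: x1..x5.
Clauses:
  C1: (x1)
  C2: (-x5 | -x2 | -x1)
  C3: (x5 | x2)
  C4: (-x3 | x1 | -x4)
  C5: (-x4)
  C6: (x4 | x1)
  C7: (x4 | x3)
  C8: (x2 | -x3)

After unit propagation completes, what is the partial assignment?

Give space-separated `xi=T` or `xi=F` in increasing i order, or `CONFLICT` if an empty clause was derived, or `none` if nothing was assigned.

Answer: x1=T x2=T x3=T x4=F x5=F

Derivation:
unit clause [1] forces x1=T; simplify:
  drop -1 from [-5, -2, -1] -> [-5, -2]
  satisfied 3 clause(s); 5 remain; assigned so far: [1]
unit clause [-4] forces x4=F; simplify:
  drop 4 from [4, 3] -> [3]
  satisfied 1 clause(s); 4 remain; assigned so far: [1, 4]
unit clause [3] forces x3=T; simplify:
  drop -3 from [2, -3] -> [2]
  satisfied 1 clause(s); 3 remain; assigned so far: [1, 3, 4]
unit clause [2] forces x2=T; simplify:
  drop -2 from [-5, -2] -> [-5]
  satisfied 2 clause(s); 1 remain; assigned so far: [1, 2, 3, 4]
unit clause [-5] forces x5=F; simplify:
  satisfied 1 clause(s); 0 remain; assigned so far: [1, 2, 3, 4, 5]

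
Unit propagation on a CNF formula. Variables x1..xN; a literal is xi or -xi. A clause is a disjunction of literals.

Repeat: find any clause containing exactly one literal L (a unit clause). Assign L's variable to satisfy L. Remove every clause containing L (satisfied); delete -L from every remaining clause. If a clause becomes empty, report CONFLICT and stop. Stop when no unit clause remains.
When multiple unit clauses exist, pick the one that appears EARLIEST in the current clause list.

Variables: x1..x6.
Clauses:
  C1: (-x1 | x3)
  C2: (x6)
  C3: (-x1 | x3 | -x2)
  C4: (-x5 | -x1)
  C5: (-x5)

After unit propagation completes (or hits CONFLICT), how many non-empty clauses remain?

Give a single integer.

Answer: 2

Derivation:
unit clause [6] forces x6=T; simplify:
  satisfied 1 clause(s); 4 remain; assigned so far: [6]
unit clause [-5] forces x5=F; simplify:
  satisfied 2 clause(s); 2 remain; assigned so far: [5, 6]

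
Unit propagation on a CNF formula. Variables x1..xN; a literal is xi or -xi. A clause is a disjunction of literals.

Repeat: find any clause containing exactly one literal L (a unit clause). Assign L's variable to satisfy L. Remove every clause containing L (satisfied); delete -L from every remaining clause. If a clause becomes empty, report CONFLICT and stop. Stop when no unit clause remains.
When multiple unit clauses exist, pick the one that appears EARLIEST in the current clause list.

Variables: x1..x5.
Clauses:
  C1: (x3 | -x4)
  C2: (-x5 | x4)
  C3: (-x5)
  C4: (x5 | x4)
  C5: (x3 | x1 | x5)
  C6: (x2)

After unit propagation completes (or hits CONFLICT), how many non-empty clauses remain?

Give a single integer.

Answer: 0

Derivation:
unit clause [-5] forces x5=F; simplify:
  drop 5 from [5, 4] -> [4]
  drop 5 from [3, 1, 5] -> [3, 1]
  satisfied 2 clause(s); 4 remain; assigned so far: [5]
unit clause [4] forces x4=T; simplify:
  drop -4 from [3, -4] -> [3]
  satisfied 1 clause(s); 3 remain; assigned so far: [4, 5]
unit clause [3] forces x3=T; simplify:
  satisfied 2 clause(s); 1 remain; assigned so far: [3, 4, 5]
unit clause [2] forces x2=T; simplify:
  satisfied 1 clause(s); 0 remain; assigned so far: [2, 3, 4, 5]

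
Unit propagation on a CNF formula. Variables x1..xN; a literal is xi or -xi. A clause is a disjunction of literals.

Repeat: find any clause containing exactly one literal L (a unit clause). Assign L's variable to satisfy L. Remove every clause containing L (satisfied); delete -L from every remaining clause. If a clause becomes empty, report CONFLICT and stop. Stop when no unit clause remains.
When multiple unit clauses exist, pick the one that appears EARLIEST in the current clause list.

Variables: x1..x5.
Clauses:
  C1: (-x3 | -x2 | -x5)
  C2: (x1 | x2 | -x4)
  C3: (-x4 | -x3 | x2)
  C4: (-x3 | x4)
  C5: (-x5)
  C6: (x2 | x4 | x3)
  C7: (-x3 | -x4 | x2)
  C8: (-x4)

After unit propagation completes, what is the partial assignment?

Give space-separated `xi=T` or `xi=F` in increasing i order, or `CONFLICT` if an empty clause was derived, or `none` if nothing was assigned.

Answer: x2=T x3=F x4=F x5=F

Derivation:
unit clause [-5] forces x5=F; simplify:
  satisfied 2 clause(s); 6 remain; assigned so far: [5]
unit clause [-4] forces x4=F; simplify:
  drop 4 from [-3, 4] -> [-3]
  drop 4 from [2, 4, 3] -> [2, 3]
  satisfied 4 clause(s); 2 remain; assigned so far: [4, 5]
unit clause [-3] forces x3=F; simplify:
  drop 3 from [2, 3] -> [2]
  satisfied 1 clause(s); 1 remain; assigned so far: [3, 4, 5]
unit clause [2] forces x2=T; simplify:
  satisfied 1 clause(s); 0 remain; assigned so far: [2, 3, 4, 5]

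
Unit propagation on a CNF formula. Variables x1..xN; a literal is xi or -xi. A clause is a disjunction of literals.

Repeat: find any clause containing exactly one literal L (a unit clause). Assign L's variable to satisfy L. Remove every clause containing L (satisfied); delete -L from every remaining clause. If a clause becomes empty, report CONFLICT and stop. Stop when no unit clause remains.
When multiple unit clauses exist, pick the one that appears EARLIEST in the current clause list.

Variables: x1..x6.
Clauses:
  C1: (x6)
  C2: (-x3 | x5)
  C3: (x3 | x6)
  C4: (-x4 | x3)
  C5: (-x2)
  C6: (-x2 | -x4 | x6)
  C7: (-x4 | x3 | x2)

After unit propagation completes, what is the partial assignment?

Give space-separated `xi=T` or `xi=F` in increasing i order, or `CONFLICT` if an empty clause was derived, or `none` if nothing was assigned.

unit clause [6] forces x6=T; simplify:
  satisfied 3 clause(s); 4 remain; assigned so far: [6]
unit clause [-2] forces x2=F; simplify:
  drop 2 from [-4, 3, 2] -> [-4, 3]
  satisfied 1 clause(s); 3 remain; assigned so far: [2, 6]

Answer: x2=F x6=T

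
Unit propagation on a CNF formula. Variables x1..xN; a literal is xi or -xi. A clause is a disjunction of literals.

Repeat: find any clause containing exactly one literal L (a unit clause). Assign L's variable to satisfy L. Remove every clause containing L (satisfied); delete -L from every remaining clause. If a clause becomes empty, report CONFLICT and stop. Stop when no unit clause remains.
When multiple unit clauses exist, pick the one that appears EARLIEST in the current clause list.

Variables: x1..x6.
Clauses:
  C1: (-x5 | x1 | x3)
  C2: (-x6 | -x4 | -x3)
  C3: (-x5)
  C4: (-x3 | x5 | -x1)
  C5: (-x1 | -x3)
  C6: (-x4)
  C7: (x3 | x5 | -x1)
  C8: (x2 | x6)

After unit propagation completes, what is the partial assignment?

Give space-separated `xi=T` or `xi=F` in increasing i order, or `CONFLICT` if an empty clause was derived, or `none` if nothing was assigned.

Answer: x4=F x5=F

Derivation:
unit clause [-5] forces x5=F; simplify:
  drop 5 from [-3, 5, -1] -> [-3, -1]
  drop 5 from [3, 5, -1] -> [3, -1]
  satisfied 2 clause(s); 6 remain; assigned so far: [5]
unit clause [-4] forces x4=F; simplify:
  satisfied 2 clause(s); 4 remain; assigned so far: [4, 5]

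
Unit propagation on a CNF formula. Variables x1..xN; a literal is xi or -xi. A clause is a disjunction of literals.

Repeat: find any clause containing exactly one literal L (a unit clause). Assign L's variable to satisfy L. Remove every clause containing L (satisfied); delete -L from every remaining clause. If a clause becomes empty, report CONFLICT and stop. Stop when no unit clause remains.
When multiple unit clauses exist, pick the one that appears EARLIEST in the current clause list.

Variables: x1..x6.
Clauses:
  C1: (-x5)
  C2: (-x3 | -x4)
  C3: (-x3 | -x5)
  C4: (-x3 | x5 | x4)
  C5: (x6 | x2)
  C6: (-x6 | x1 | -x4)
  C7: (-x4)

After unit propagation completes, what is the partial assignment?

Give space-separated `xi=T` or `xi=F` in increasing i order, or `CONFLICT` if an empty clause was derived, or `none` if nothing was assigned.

Answer: x3=F x4=F x5=F

Derivation:
unit clause [-5] forces x5=F; simplify:
  drop 5 from [-3, 5, 4] -> [-3, 4]
  satisfied 2 clause(s); 5 remain; assigned so far: [5]
unit clause [-4] forces x4=F; simplify:
  drop 4 from [-3, 4] -> [-3]
  satisfied 3 clause(s); 2 remain; assigned so far: [4, 5]
unit clause [-3] forces x3=F; simplify:
  satisfied 1 clause(s); 1 remain; assigned so far: [3, 4, 5]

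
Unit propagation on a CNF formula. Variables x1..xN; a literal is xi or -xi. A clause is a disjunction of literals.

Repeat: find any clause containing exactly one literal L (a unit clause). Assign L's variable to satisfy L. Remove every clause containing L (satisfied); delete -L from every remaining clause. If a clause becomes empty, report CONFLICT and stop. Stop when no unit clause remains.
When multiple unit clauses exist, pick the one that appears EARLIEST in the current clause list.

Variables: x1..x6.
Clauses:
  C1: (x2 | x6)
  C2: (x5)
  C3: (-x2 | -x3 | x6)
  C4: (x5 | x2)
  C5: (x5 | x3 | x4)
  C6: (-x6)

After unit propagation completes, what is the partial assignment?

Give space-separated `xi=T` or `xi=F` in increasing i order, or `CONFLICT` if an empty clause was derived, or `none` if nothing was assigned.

Answer: x2=T x3=F x5=T x6=F

Derivation:
unit clause [5] forces x5=T; simplify:
  satisfied 3 clause(s); 3 remain; assigned so far: [5]
unit clause [-6] forces x6=F; simplify:
  drop 6 from [2, 6] -> [2]
  drop 6 from [-2, -3, 6] -> [-2, -3]
  satisfied 1 clause(s); 2 remain; assigned so far: [5, 6]
unit clause [2] forces x2=T; simplify:
  drop -2 from [-2, -3] -> [-3]
  satisfied 1 clause(s); 1 remain; assigned so far: [2, 5, 6]
unit clause [-3] forces x3=F; simplify:
  satisfied 1 clause(s); 0 remain; assigned so far: [2, 3, 5, 6]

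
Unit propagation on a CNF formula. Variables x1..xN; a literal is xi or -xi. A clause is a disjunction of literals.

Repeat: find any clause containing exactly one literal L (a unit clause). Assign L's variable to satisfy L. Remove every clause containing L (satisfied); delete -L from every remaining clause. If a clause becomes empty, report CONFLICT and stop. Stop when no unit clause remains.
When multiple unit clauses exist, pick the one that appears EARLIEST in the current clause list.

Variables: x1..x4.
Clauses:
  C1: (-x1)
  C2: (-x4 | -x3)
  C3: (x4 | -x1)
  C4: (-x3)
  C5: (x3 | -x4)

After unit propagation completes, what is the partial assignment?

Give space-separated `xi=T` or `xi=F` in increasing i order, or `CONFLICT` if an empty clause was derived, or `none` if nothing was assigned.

Answer: x1=F x3=F x4=F

Derivation:
unit clause [-1] forces x1=F; simplify:
  satisfied 2 clause(s); 3 remain; assigned so far: [1]
unit clause [-3] forces x3=F; simplify:
  drop 3 from [3, -4] -> [-4]
  satisfied 2 clause(s); 1 remain; assigned so far: [1, 3]
unit clause [-4] forces x4=F; simplify:
  satisfied 1 clause(s); 0 remain; assigned so far: [1, 3, 4]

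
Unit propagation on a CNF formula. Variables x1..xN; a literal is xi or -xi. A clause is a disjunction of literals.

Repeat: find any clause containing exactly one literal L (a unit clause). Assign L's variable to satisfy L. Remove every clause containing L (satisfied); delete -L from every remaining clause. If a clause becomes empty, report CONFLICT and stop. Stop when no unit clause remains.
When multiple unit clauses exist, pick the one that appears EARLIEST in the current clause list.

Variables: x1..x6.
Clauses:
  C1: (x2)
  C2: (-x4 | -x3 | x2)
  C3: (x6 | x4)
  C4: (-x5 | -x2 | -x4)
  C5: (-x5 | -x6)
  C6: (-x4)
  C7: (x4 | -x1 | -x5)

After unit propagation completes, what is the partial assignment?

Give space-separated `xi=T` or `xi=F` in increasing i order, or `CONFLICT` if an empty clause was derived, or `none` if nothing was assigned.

unit clause [2] forces x2=T; simplify:
  drop -2 from [-5, -2, -4] -> [-5, -4]
  satisfied 2 clause(s); 5 remain; assigned so far: [2]
unit clause [-4] forces x4=F; simplify:
  drop 4 from [6, 4] -> [6]
  drop 4 from [4, -1, -5] -> [-1, -5]
  satisfied 2 clause(s); 3 remain; assigned so far: [2, 4]
unit clause [6] forces x6=T; simplify:
  drop -6 from [-5, -6] -> [-5]
  satisfied 1 clause(s); 2 remain; assigned so far: [2, 4, 6]
unit clause [-5] forces x5=F; simplify:
  satisfied 2 clause(s); 0 remain; assigned so far: [2, 4, 5, 6]

Answer: x2=T x4=F x5=F x6=T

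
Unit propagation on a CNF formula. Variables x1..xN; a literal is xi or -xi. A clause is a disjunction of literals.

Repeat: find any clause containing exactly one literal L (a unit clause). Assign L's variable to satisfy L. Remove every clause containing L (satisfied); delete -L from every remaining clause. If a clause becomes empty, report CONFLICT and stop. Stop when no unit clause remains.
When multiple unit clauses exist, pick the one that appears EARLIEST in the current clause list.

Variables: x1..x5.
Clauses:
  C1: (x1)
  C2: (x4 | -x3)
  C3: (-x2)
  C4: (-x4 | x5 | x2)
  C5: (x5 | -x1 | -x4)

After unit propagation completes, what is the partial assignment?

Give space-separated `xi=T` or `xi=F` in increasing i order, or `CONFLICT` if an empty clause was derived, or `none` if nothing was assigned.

unit clause [1] forces x1=T; simplify:
  drop -1 from [5, -1, -4] -> [5, -4]
  satisfied 1 clause(s); 4 remain; assigned so far: [1]
unit clause [-2] forces x2=F; simplify:
  drop 2 from [-4, 5, 2] -> [-4, 5]
  satisfied 1 clause(s); 3 remain; assigned so far: [1, 2]

Answer: x1=T x2=F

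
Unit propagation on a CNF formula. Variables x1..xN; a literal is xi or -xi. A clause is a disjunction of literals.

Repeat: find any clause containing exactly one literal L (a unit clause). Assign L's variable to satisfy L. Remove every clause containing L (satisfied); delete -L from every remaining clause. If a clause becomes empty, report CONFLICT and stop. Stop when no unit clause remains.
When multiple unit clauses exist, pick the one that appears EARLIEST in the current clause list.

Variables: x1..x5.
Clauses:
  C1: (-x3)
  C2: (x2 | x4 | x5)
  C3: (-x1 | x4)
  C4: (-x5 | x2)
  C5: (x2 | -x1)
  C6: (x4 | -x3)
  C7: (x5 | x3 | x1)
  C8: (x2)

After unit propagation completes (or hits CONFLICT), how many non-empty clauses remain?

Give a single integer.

unit clause [-3] forces x3=F; simplify:
  drop 3 from [5, 3, 1] -> [5, 1]
  satisfied 2 clause(s); 6 remain; assigned so far: [3]
unit clause [2] forces x2=T; simplify:
  satisfied 4 clause(s); 2 remain; assigned so far: [2, 3]

Answer: 2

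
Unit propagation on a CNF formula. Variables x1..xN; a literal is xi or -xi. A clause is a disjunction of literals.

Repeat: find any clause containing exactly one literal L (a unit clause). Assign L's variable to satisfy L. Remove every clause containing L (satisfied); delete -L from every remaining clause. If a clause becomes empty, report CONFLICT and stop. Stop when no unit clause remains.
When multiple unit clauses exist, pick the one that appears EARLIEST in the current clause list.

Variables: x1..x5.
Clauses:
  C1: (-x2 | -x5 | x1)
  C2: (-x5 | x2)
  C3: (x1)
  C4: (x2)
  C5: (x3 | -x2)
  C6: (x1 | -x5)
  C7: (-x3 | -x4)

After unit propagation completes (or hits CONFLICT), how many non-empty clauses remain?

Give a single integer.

unit clause [1] forces x1=T; simplify:
  satisfied 3 clause(s); 4 remain; assigned so far: [1]
unit clause [2] forces x2=T; simplify:
  drop -2 from [3, -2] -> [3]
  satisfied 2 clause(s); 2 remain; assigned so far: [1, 2]
unit clause [3] forces x3=T; simplify:
  drop -3 from [-3, -4] -> [-4]
  satisfied 1 clause(s); 1 remain; assigned so far: [1, 2, 3]
unit clause [-4] forces x4=F; simplify:
  satisfied 1 clause(s); 0 remain; assigned so far: [1, 2, 3, 4]

Answer: 0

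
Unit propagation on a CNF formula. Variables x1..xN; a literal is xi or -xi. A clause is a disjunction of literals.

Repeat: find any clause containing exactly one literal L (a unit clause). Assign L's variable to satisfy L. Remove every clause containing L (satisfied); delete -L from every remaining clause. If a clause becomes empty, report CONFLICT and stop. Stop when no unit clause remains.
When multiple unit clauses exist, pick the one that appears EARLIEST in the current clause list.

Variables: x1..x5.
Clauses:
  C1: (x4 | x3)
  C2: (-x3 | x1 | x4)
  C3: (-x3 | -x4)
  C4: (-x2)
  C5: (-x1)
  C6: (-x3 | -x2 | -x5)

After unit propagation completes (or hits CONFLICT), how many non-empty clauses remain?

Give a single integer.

Answer: 3

Derivation:
unit clause [-2] forces x2=F; simplify:
  satisfied 2 clause(s); 4 remain; assigned so far: [2]
unit clause [-1] forces x1=F; simplify:
  drop 1 from [-3, 1, 4] -> [-3, 4]
  satisfied 1 clause(s); 3 remain; assigned so far: [1, 2]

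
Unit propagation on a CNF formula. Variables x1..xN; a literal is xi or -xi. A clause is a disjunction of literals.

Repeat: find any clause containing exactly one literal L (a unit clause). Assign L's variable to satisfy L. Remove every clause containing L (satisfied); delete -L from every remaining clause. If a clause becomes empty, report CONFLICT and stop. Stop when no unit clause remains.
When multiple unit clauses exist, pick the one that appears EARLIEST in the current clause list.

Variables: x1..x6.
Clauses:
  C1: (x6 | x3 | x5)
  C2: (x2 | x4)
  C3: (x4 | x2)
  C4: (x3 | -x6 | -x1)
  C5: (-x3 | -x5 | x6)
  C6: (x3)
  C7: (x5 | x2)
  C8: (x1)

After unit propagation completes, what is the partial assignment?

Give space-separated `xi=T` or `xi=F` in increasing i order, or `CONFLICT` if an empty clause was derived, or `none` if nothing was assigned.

unit clause [3] forces x3=T; simplify:
  drop -3 from [-3, -5, 6] -> [-5, 6]
  satisfied 3 clause(s); 5 remain; assigned so far: [3]
unit clause [1] forces x1=T; simplify:
  satisfied 1 clause(s); 4 remain; assigned so far: [1, 3]

Answer: x1=T x3=T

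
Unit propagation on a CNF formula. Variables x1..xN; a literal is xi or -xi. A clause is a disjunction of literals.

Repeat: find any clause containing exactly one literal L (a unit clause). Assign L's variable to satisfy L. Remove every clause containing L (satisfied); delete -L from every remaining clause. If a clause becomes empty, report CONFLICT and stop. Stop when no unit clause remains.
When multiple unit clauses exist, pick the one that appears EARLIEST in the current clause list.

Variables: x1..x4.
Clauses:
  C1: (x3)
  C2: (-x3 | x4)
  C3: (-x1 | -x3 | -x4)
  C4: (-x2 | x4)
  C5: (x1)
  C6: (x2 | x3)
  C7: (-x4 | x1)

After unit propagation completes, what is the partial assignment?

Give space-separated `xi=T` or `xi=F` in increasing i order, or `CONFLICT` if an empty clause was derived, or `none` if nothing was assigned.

unit clause [3] forces x3=T; simplify:
  drop -3 from [-3, 4] -> [4]
  drop -3 from [-1, -3, -4] -> [-1, -4]
  satisfied 2 clause(s); 5 remain; assigned so far: [3]
unit clause [4] forces x4=T; simplify:
  drop -4 from [-1, -4] -> [-1]
  drop -4 from [-4, 1] -> [1]
  satisfied 2 clause(s); 3 remain; assigned so far: [3, 4]
unit clause [-1] forces x1=F; simplify:
  drop 1 from [1] -> [] (empty!)
  drop 1 from [1] -> [] (empty!)
  satisfied 1 clause(s); 2 remain; assigned so far: [1, 3, 4]
CONFLICT (empty clause)

Answer: CONFLICT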